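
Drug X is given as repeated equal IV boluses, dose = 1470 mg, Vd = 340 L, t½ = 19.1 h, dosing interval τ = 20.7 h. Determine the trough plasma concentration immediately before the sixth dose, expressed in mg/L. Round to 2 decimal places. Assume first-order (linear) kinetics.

3.77 mg/L

C₀ per dose = Dose / Vd = 1470 / 340 = 4.324 mg/L
k = ln2 / t½ = 0.693147 / 19.1 = 0.03629 h⁻¹
Fraction remaining after one interval: r = e^(−kτ) = e^(−0.03629 × 20.7) = 0.4718
Before dose 6, 5 doses have been given (aged 1τ, 2τ, 3τ, 4τ, 5τ).
C_trough = C₀ × (r + r² + … + r^5) = C₀ × r(1−r^5)/(1−r)
        = 4.324 × 0.4718 × (1 − 0.02338) / (1 − 0.4718) = 3.772 mg/L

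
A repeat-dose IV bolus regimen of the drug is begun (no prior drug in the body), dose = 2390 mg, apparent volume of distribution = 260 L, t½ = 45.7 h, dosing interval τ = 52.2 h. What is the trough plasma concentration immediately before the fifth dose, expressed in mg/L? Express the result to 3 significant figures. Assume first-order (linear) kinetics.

7.29 mg/L

C₀ per dose = Dose / Vd = 2390 / 260 = 9.192 mg/L
k = ln2 / t½ = 0.693147 / 45.7 = 0.01517 h⁻¹
Fraction remaining after one interval: r = e^(−kτ) = e^(−0.01517 × 52.2) = 0.4530
Before dose 5, 4 doses have been given (aged 1τ, 2τ, 3τ, 4τ).
C_trough = C₀ × (r + r² + … + r^4) = C₀ × r(1−r^4)/(1−r)
        = 9.192 × 0.4530 × (1 − 0.04211) / (1 − 0.4530) = 7.292 mg/L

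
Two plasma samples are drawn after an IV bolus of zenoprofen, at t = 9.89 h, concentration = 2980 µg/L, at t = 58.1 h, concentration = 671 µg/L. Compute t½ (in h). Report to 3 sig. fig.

22.4 h

k = ln(C₁/C₂) / (t₂ − t₁) = ln(2980/671) / (58.1 − 9.89)
  = 1.491 / 48.21 = 0.03093 h⁻¹
t½ = ln2 / k = 0.693147 / 0.03093 = 22.41 h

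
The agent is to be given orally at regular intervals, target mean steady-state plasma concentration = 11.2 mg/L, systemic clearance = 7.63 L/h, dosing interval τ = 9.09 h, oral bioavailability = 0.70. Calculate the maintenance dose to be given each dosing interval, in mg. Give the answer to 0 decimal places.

At steady state, F × (Dose/τ) = Css × CL.
Dose = Css × CL × τ / F = 11.2 × 7.630 × 9.09 / 0.70 = 1110 mg

1110 mg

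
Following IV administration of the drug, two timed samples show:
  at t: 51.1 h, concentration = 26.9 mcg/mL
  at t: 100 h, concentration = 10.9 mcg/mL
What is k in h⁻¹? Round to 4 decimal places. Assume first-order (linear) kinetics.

k = ln(C₁/C₂) / (t₂ − t₁) = ln(26.9/10.9) / (100 − 51.1)
  = 0.9034 / 48.90 = 0.01847 h⁻¹

0.0185 h⁻¹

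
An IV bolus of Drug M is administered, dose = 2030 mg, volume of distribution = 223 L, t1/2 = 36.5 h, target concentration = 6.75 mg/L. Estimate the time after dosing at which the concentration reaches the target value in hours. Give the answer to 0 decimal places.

C₀ = Dose / Vd = 2030 / 223 = 9.103 mg/L
k = ln2 / t½ = 0.693147 / 36.5 = 0.01899 h⁻¹
t = ln(C₀ / C) / k = ln(9.103 / 6.75) / 0.01899
  = ln(1.349) / 0.01899 = 0.2994 / 0.01899 = 15.77 h

16 h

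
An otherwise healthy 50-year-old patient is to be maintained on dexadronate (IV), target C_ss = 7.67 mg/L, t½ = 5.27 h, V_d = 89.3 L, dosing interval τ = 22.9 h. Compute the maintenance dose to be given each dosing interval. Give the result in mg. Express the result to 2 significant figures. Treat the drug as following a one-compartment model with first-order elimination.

k = ln2 / t½ = 0.693147 / 5.27 = 0.1315 h⁻¹
CL = k × Vd = 0.1315 × 89.3 = 11.74 L/h
At steady state, Dose/τ = Css × CL.
Dose = Css × CL × τ = 7.67 × 11.74 × 22.9 = 2062 mg

2100 mg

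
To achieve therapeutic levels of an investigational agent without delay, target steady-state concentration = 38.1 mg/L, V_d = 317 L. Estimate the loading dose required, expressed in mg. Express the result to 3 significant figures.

12100 mg

LD = Css × Vd = 38.1 × 317 = 12080 mg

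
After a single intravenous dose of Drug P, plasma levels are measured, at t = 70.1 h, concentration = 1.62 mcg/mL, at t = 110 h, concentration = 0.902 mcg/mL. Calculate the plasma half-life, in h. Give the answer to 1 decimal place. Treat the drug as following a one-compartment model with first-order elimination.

47.2 h

k = ln(C₁/C₂) / (t₂ − t₁) = ln(1.62/0.902) / (110 − 70.1)
  = 0.5856 / 39.90 = 0.01468 h⁻¹
t½ = ln2 / k = 0.693147 / 0.01468 = 47.22 h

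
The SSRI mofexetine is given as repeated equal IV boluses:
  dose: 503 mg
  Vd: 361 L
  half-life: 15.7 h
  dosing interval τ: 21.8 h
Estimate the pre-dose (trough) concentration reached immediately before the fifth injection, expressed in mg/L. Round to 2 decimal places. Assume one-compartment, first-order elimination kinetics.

0.84 mg/L

C₀ per dose = Dose / Vd = 503 / 361 = 1.393 mg/L
k = ln2 / t½ = 0.693147 / 15.7 = 0.04415 h⁻¹
Fraction remaining after one interval: r = e^(−kτ) = e^(−0.04415 × 21.8) = 0.3819
Before dose 5, 4 doses have been given (aged 1τ, 2τ, 3τ, 4τ).
C_trough = C₀ × (r + r² + … + r^4) = C₀ × r(1−r^4)/(1−r)
        = 1.393 × 0.3819 × (1 − 0.02127) / (1 − 0.3819) = 0.8424 mg/L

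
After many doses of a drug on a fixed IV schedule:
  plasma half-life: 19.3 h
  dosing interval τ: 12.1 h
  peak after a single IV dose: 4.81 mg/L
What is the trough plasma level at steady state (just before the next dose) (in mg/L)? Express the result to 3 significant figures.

8.84 mg/L

k = ln2 / t½ = 0.693147 / 19.3 = 0.03591 h⁻¹
e^(−kτ) = e^(−0.03591 × 12.1) = 0.6476
Accumulation ratio R = 1 / (1 − e^(−kτ)) = 1 / (1 − 0.6476) = 2.838
Steady-state trough = C₀ × R × e^(−kτ) = 4.81 × 2.838 × 0.6476 = 8.840 mg/L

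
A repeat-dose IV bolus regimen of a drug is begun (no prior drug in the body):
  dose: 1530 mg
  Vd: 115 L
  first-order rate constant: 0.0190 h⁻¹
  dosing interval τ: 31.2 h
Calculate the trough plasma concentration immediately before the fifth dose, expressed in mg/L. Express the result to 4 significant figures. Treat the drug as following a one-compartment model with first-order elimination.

C₀ per dose = Dose / Vd = 1530 / 115 = 13.30 mg/L
Fraction remaining after one interval: r = e^(−kτ) = e^(−0.01900 × 31.2) = 0.5528
Before dose 5, 4 doses have been given (aged 1τ, 2τ, 3τ, 4τ).
C_trough = C₀ × (r + r² + … + r^4) = C₀ × r(1−r^4)/(1−r)
        = 13.30 × 0.5528 × (1 − 0.09338) / (1 − 0.5528) = 14.91 mg/L

14.91 mg/L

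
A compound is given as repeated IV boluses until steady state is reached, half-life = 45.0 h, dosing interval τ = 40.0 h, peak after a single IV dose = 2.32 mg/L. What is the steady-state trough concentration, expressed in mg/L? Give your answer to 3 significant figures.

k = ln2 / t½ = 0.693147 / 45.0 = 0.01540 h⁻¹
e^(−kτ) = e^(−0.01540 × 40.0) = 0.5401
Accumulation ratio R = 1 / (1 − e^(−kτ)) = 1 / (1 − 0.5401) = 2.174
Steady-state trough = C₀ × R × e^(−kτ) = 2.32 × 2.174 × 0.5401 = 2.724 mg/L

2.72 mg/L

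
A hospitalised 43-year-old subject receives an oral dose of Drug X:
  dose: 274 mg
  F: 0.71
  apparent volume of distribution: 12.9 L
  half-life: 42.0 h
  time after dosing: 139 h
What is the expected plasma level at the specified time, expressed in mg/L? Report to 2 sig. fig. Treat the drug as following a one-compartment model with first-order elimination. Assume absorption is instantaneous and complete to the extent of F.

1.5 mg/L

Amount reaching circulation = F × Dose = 0.71 × 274.0 = 194.5 mg
C₀ = F·Dose / Vd = 194.5 / 12.9 = 15.08 mg/L
k = ln2 / t½ = 0.693147 / 42.0 = 0.01650 h⁻¹
C = C₀ · e^(−k·t) = 15.08 × e^(−0.01650 × 139)
  = 15.08 × 0.1009 = 1.522 mg/L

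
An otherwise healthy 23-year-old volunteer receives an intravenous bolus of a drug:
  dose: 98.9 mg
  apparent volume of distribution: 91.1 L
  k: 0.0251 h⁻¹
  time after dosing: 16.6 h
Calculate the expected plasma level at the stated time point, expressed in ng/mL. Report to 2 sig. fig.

720 ng/mL

C₀ = Dose / Vd = 98.90 / 91.1 = 1.086 mg/L
C = C₀ · e^(−k·t) = 1.086 × e^(−0.02510 × 16.6)
  = 1.086 × 0.6592 = 0.7159 mg/L
Convert: 0.7159 mg/L × 1000 = 715.9 ng/mL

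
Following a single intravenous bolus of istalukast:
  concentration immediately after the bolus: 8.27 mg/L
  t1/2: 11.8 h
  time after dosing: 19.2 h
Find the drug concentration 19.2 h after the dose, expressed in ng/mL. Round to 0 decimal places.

k = ln2 / t½ = 0.693147 / 11.8 = 0.05874 h⁻¹
C = C₀ · e^(−k·t) = 8.270 × e^(−0.05874 × 19.2)
  = 8.270 × 0.3237 = 2.677 mg/L
Convert: 2.677 mg/L × 1000 = 2677 ng/mL

2677 ng/mL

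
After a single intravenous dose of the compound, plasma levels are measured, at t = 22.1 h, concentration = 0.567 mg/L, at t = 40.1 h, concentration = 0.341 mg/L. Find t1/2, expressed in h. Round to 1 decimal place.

24.5 h

k = ln(C₁/C₂) / (t₂ − t₁) = ln(0.567/0.341) / (40.1 − 22.1)
  = 0.5085 / 18.00 = 0.02825 h⁻¹
t½ = ln2 / k = 0.693147 / 0.02825 = 24.54 h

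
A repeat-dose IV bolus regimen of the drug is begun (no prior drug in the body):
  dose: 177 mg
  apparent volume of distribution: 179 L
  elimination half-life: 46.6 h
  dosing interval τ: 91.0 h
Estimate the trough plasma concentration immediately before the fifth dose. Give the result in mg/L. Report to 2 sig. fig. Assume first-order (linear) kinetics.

0.34 mg/L

C₀ per dose = Dose / Vd = 177 / 179 = 0.9888 mg/L
k = ln2 / t½ = 0.693147 / 46.6 = 0.01487 h⁻¹
Fraction remaining after one interval: r = e^(−kτ) = e^(−0.01487 × 91.0) = 0.2584
Before dose 5, 4 doses have been given (aged 1τ, 2τ, 3τ, 4τ).
C_trough = C₀ × (r + r² + … + r^4) = C₀ × r(1−r^4)/(1−r)
        = 0.9888 × 0.2584 × (1 − 0.004458) / (1 − 0.2584) = 0.3430 mg/L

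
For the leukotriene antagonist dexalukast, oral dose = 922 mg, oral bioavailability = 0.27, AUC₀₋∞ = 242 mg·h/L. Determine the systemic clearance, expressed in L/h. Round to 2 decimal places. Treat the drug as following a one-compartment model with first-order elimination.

1.03 L/h

CL = F·Dose / AUC = 0.27 × 922 / 242 = 1.029 L/h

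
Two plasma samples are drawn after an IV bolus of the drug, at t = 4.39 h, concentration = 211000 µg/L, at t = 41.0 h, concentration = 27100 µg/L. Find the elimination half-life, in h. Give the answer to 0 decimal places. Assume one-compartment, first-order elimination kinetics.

k = ln(C₁/C₂) / (t₂ − t₁) = ln(211000/27100) / (41.0 − 4.39)
  = 2.052 / 36.61 = 0.05605 h⁻¹
t½ = ln2 / k = 0.693147 / 0.05605 = 12.37 h

12 h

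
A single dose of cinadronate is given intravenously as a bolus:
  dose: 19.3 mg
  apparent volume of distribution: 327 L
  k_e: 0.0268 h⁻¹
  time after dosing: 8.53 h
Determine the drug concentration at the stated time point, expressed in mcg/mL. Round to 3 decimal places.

0.047 mcg/mL

C₀ = Dose / Vd = 19.30 / 327 = 0.05902 mg/L
C = C₀ · e^(−k·t) = 0.05902 × e^(−0.02680 × 8.53)
  = 0.05902 × 0.7956 = 0.04696 mg/L
(0.04696 mg/L = 0.04696 mcg/mL)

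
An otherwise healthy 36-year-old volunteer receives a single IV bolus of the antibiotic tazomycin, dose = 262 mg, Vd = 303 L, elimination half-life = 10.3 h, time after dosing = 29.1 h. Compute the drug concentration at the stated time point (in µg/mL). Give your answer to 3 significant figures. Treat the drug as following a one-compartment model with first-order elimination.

0.122 µg/mL

C₀ = Dose / Vd = 262.0 / 303 = 0.8647 mg/L
k = ln2 / t½ = 0.693147 / 10.3 = 0.06730 h⁻¹
C = C₀ · e^(−k·t) = 0.8647 × e^(−0.06730 × 29.1)
  = 0.8647 × 0.1411 = 0.1220 mg/L
(0.1220 mg/L = 0.1220 µg/mL)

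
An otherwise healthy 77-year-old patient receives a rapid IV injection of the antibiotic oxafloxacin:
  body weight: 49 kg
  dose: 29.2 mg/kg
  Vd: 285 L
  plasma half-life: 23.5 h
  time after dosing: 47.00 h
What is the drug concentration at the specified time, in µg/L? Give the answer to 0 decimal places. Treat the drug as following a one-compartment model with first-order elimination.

Total dose = 29.2 × 49 = 1431 mg
C₀ = Dose / Vd = 1431 / 285 = 5.021 mg/L
k = ln2 / t½ = 0.693147 / 23.5 = 0.02950 h⁻¹
t / t½ = 47.00 / 23.5 = 2 half-lives
C = C₀ × (1/2)^2 = 5.021 × 0.2500 = 1.255 mg/L
Convert: 1.255 mg/L × 1000 = 1255 µg/L

1255 µg/L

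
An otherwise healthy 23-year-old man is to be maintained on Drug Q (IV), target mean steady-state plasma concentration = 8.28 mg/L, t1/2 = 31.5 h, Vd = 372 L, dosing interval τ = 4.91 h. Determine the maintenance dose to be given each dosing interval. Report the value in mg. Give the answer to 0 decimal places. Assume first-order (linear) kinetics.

333 mg

k = ln2 / t½ = 0.693147 / 31.5 = 0.02200 h⁻¹
CL = k × Vd = 0.02200 × 372 = 8.184 L/h
At steady state, Dose/τ = Css × CL.
Dose = Css × CL × τ = 8.28 × 8.184 × 4.91 = 332.7 mg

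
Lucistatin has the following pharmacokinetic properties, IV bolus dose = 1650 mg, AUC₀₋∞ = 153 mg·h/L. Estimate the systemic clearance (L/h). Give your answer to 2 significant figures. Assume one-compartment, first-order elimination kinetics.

11 L/h

CL = Dose / AUC = 1650 / 153 = 10.78 L/h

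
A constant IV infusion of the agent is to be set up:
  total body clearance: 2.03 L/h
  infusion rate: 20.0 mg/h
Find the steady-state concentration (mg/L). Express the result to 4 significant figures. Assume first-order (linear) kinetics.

At steady state Css = R₀ / CL = 20.0 / 2.030 = 9.852 mg/L

9.852 mg/L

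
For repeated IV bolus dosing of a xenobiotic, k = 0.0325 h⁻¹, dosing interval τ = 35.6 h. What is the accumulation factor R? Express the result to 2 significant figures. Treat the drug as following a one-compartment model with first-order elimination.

e^(−kτ) = e^(−0.03250 × 35.6) = 0.3144
Accumulation ratio R = 1 / (1 − e^(−kτ)) = 1 / (1 − 0.3144) = 1.459

1.5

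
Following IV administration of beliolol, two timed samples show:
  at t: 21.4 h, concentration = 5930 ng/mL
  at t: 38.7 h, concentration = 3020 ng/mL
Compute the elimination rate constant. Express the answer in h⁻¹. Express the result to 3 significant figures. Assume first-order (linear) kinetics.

0.0390 h⁻¹

k = ln(C₁/C₂) / (t₂ − t₁) = ln(5930/3020) / (38.7 − 21.4)
  = 0.6748 / 17.30 = 0.03901 h⁻¹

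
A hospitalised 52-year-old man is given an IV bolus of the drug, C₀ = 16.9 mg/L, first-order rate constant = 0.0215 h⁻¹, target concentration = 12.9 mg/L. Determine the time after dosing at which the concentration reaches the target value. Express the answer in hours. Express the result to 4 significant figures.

12.56 h

t = ln(C₀ / C) / k = ln(16.90 / 12.9) / 0.02150
  = ln(1.310) / 0.02150 = 0.2700 / 0.02150 = 12.56 h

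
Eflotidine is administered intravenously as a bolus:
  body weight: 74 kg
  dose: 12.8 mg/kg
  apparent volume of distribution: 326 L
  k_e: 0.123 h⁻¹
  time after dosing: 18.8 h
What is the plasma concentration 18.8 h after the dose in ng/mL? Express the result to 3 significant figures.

288 ng/mL

Total dose = 12.8 × 74 = 947.2 mg
C₀ = Dose / Vd = 947.2 / 326 = 2.906 mg/L
C = C₀ · e^(−k·t) = 2.906 × e^(−0.1230 × 18.8)
  = 2.906 × 0.09902 = 0.2878 mg/L
Convert: 0.2878 mg/L × 1000 = 287.8 ng/mL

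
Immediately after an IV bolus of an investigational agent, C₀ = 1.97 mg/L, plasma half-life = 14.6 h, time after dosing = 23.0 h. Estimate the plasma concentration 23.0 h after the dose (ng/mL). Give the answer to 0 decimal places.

k = ln2 / t½ = 0.693147 / 14.6 = 0.04748 h⁻¹
C = C₀ · e^(−k·t) = 1.970 × e^(−0.04748 × 23.0)
  = 1.970 × 0.3355 = 0.6609 mg/L
Convert: 0.6609 mg/L × 1000 = 660.9 ng/mL

661 ng/mL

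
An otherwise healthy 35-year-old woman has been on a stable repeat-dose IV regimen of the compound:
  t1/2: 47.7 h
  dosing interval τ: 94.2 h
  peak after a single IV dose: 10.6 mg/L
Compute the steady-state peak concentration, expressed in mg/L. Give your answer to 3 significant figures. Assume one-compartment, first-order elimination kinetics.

14.2 mg/L

k = ln2 / t½ = 0.693147 / 47.7 = 0.01453 h⁻¹
e^(−kτ) = e^(−0.01453 × 94.2) = 0.2544
Accumulation ratio R = 1 / (1 − e^(−kτ)) = 1 / (1 − 0.2544) = 1.341
Steady-state peak = C₀ × R = 10.6 × 1.341 = 14.21 mg/L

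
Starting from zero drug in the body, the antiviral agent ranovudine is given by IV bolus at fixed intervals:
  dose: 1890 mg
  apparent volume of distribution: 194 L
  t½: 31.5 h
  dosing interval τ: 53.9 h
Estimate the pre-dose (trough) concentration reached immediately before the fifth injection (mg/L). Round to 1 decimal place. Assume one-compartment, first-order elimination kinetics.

4.2 mg/L

C₀ per dose = Dose / Vd = 1890 / 194 = 9.742 mg/L
k = ln2 / t½ = 0.693147 / 31.5 = 0.02200 h⁻¹
Fraction remaining after one interval: r = e^(−kτ) = e^(−0.02200 × 53.9) = 0.3055
Before dose 5, 4 doses have been given (aged 1τ, 2τ, 3τ, 4τ).
C_trough = C₀ × (r + r² + … + r^4) = C₀ × r(1−r^4)/(1−r)
        = 9.742 × 0.3055 × (1 − 0.008711) / (1 − 0.3055) = 4.248 mg/L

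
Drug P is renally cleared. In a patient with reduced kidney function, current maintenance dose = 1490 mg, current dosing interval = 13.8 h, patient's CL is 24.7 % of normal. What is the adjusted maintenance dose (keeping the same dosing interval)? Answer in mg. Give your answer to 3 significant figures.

To keep the same average steady-state level, dosing rate must scale with clearance.
CL ratio = 24.7 / 100 = 0.2470
New dose (same interval) = 1490 × 0.2470 = 368.0 mg

368 mg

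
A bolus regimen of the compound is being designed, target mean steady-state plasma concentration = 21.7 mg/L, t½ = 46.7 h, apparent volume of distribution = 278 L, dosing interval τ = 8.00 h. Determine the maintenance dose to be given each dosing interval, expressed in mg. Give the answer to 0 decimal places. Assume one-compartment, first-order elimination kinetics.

k = ln2 / t½ = 0.693147 / 46.7 = 0.01484 h⁻¹
CL = k × Vd = 0.01484 × 278 = 4.126 L/h
At steady state, Dose/τ = Css × CL.
Dose = Css × CL × τ = 21.7 × 4.126 × 8.00 = 716.3 mg

716 mg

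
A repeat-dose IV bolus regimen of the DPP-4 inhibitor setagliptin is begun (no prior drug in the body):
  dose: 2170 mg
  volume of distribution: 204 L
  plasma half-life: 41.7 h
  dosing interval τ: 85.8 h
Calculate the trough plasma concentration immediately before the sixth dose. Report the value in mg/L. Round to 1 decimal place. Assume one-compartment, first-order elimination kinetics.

3.4 mg/L

C₀ per dose = Dose / Vd = 2170 / 204 = 10.64 mg/L
k = ln2 / t½ = 0.693147 / 41.7 = 0.01662 h⁻¹
Fraction remaining after one interval: r = e^(−kτ) = e^(−0.01662 × 85.8) = 0.2403
Before dose 6, 5 doses have been given (aged 1τ, 2τ, 3τ, 4τ, 5τ).
C_trough = C₀ × (r + r² + … + r^5) = C₀ × r(1−r^5)/(1−r)
        = 10.64 × 0.2403 × (1 − 0.0008013) / (1 − 0.2403) = 3.363 mg/L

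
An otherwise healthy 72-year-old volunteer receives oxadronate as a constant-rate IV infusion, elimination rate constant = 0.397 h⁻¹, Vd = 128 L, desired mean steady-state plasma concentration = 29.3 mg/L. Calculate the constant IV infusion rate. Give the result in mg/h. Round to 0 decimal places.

1489 mg/h

CL = k × Vd = 0.3970 × 128 = 50.82 L/h
At steady state, infusion rate R₀ = Css × CL = 29.3 × 50.82 = 1489 mg/h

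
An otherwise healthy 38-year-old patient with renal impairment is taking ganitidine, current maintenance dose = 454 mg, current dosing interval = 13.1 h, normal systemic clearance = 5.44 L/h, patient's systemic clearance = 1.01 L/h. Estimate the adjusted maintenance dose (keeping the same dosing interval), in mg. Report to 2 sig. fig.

To keep the same average steady-state level, dosing rate must scale with clearance.
CL ratio = 1.01 / 5.44 = 0.1857
New dose (same interval) = 454 × 0.1857 = 84.31 mg

84 mg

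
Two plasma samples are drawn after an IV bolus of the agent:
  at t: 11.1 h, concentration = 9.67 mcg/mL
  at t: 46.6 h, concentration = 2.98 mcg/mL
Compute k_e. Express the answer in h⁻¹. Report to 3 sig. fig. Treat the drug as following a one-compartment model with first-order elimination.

0.0332 h⁻¹

k = ln(C₁/C₂) / (t₂ − t₁) = ln(9.67/2.98) / (46.6 − 11.1)
  = 1.177 / 35.50 = 0.03315 h⁻¹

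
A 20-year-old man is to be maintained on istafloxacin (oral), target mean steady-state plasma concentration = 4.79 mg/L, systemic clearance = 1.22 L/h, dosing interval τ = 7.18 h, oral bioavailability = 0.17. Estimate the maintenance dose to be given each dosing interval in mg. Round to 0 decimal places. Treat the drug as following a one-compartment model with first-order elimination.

At steady state, F × (Dose/τ) = Css × CL.
Dose = Css × CL × τ / F = 4.79 × 1.220 × 7.18 / 0.17 = 246.8 mg

247 mg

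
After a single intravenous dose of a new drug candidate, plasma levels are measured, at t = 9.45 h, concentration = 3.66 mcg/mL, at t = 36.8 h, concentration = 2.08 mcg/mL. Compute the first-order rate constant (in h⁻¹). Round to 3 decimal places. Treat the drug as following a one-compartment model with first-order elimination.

0.021 h⁻¹

k = ln(C₁/C₂) / (t₂ − t₁) = ln(3.66/2.08) / (36.8 − 9.45)
  = 0.5651 / 27.35 = 0.02066 h⁻¹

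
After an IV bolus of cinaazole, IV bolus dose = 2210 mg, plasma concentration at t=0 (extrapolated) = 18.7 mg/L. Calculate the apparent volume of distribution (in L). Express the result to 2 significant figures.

120 L

Vd = Dose / C₀ = 2210 / 18.7 = 118.2 L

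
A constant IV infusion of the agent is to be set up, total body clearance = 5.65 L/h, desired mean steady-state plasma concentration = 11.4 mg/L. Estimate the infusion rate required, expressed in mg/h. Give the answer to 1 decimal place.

At steady state, infusion rate R₀ = Css × CL = 11.4 × 5.650 = 64.41 mg/h

64.4 mg/h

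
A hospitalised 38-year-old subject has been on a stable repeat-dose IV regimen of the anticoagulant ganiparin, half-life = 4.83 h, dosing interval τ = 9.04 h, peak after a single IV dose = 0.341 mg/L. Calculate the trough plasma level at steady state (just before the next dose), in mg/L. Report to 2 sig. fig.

0.13 mg/L

k = ln2 / t½ = 0.693147 / 4.83 = 0.1435 h⁻¹
e^(−kτ) = e^(−0.1435 × 9.04) = 0.2733
Accumulation ratio R = 1 / (1 − e^(−kτ)) = 1 / (1 − 0.2733) = 1.376
Steady-state trough = C₀ × R × e^(−kτ) = 0.341 × 1.376 × 0.2733 = 0.1282 mg/L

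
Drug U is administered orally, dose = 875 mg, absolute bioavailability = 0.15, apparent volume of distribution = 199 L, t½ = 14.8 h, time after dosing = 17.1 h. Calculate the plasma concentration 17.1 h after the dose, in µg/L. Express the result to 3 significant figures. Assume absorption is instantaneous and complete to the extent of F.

296 µg/L

Amount reaching circulation = F × Dose = 0.15 × 875.0 = 131.3 mg
C₀ = F·Dose / Vd = 131.3 / 199 = 0.6598 mg/L
k = ln2 / t½ = 0.693147 / 14.8 = 0.04683 h⁻¹
C = C₀ · e^(−k·t) = 0.6598 × e^(−0.04683 × 17.1)
  = 0.6598 × 0.4490 = 0.2963 mg/L
Convert: 0.2963 mg/L × 1000 = 296.3 µg/L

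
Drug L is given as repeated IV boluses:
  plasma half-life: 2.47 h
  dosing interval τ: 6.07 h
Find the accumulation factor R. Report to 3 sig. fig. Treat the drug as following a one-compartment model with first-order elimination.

1.22

k = ln2 / t½ = 0.693147 / 2.47 = 0.2806 h⁻¹
e^(−kτ) = e^(−0.2806 × 6.07) = 0.1821
Accumulation ratio R = 1 / (1 − e^(−kτ)) = 1 / (1 − 0.1821) = 1.223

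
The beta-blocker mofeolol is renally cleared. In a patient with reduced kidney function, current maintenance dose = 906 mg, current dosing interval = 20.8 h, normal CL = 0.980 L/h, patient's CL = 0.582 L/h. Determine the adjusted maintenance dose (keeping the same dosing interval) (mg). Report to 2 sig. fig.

To keep the same average steady-state level, dosing rate must scale with clearance.
CL ratio = 0.582 / 0.980 = 0.5939
New dose (same interval) = 906 × 0.5939 = 538.1 mg

540 mg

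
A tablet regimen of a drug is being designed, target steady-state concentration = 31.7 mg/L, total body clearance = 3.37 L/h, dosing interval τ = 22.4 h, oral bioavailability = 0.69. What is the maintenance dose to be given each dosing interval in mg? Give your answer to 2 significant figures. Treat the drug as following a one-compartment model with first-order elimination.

3500 mg

At steady state, F × (Dose/τ) = Css × CL.
Dose = Css × CL × τ / F = 31.7 × 3.370 × 22.4 / 0.69 = 3468 mg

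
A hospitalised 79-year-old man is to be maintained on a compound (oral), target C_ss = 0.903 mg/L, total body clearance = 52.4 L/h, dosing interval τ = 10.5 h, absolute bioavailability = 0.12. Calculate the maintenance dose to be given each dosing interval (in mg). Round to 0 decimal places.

4140 mg

At steady state, F × (Dose/τ) = Css × CL.
Dose = Css × CL × τ / F = 0.903 × 52.40 × 10.5 / 0.12 = 4140 mg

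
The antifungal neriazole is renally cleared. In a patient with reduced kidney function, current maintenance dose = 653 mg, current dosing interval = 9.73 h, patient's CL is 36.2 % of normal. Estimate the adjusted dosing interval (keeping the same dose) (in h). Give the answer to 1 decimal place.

26.9 h

To keep the same average steady-state level, dosing rate must scale with clearance.
CL ratio = 36.2 / 100 = 0.3620
New interval (same dose) = 9.73 / 0.3620 = 26.88 h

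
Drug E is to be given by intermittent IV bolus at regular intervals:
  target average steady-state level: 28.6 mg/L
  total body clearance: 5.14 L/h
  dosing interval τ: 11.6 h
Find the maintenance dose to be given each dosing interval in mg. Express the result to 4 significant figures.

At steady state, Dose/τ = Css × CL.
Dose = Css × CL × τ = 28.6 × 5.140 × 11.6 = 1705 mg

1705 mg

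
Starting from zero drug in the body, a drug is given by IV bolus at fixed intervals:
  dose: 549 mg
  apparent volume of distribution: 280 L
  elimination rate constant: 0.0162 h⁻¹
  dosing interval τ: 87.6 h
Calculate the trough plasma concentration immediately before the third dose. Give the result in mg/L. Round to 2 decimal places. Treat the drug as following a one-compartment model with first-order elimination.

C₀ per dose = Dose / Vd = 549 / 280 = 1.961 mg/L
Fraction remaining after one interval: r = e^(−kτ) = e^(−0.01620 × 87.6) = 0.2419
Before dose 3, 2 doses have been given (aged 1τ, 2τ).
C_trough = C₀ × (r + r²) = 1.961 × (0.2419 + 0.05852) = 0.5891 mg/L

0.59 mg/L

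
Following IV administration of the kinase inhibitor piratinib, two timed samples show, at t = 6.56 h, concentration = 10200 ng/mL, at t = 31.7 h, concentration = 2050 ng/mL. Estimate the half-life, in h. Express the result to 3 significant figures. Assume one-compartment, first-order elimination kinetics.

k = ln(C₁/C₂) / (t₂ − t₁) = ln(10200/2050) / (31.7 − 6.56)
  = 1.605 / 25.14 = 0.06384 h⁻¹
t½ = ln2 / k = 0.693147 / 0.06384 = 10.86 h

10.9 h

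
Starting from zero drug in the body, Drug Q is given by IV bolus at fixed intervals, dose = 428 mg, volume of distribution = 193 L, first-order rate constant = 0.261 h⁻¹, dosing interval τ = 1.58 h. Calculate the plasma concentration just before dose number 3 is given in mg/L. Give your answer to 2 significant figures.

2.4 mg/L

C₀ per dose = Dose / Vd = 428 / 193 = 2.218 mg/L
Fraction remaining after one interval: r = e^(−kτ) = e^(−0.2610 × 1.58) = 0.6621
Before dose 3, 2 doses have been given (aged 1τ, 2τ).
C_trough = C₀ × (r + r²) = 2.218 × (0.6621 + 0.4384) = 2.441 mg/L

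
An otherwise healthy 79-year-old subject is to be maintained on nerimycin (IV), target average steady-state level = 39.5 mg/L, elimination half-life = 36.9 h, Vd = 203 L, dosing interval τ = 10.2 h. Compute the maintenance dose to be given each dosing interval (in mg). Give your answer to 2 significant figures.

k = ln2 / t½ = 0.693147 / 36.9 = 0.01878 h⁻¹
CL = k × Vd = 0.01878 × 203 = 3.812 L/h
At steady state, Dose/τ = Css × CL.
Dose = Css × CL × τ = 39.5 × 3.812 × 10.2 = 1536 mg

1500 mg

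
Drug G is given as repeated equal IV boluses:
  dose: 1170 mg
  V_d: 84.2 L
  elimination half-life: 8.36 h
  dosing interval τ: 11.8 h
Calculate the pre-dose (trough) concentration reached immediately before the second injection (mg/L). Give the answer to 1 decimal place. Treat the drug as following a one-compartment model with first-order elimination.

C₀ per dose = Dose / Vd = 1170 / 84.2 = 13.90 mg/L
k = ln2 / t½ = 0.693147 / 8.36 = 0.08291 h⁻¹
Fraction remaining after one interval: r = e^(−kτ) = e^(−0.08291 × 11.8) = 0.3759
Before dose 2, 1 dose has been given (aged 1τ).
C_trough = C₀ × r = 13.90 × 0.3759 = 5.225 mg/L

5.2 mg/L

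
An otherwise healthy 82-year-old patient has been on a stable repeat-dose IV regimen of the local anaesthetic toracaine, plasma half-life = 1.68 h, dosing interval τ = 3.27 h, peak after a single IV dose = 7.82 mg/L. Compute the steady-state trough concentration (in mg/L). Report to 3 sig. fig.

2.74 mg/L

k = ln2 / t½ = 0.693147 / 1.68 = 0.4126 h⁻¹
e^(−kτ) = e^(−0.4126 × 3.27) = 0.2594
Accumulation ratio R = 1 / (1 − e^(−kτ)) = 1 / (1 − 0.2594) = 1.350
Steady-state trough = C₀ × R × e^(−kτ) = 7.82 × 1.350 × 0.2594 = 2.738 mg/L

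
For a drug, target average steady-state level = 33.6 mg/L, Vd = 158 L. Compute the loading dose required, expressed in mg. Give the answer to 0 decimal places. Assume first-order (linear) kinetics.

LD = Css × Vd = 33.6 × 158 = 5309 mg

5309 mg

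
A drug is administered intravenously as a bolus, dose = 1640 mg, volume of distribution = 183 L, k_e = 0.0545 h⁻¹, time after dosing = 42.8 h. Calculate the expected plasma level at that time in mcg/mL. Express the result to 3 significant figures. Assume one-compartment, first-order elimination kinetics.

0.870 mcg/mL

C₀ = Dose / Vd = 1640 / 183 = 8.962 mg/L
C = C₀ · e^(−k·t) = 8.962 × e^(−0.05450 × 42.8)
  = 8.962 × 0.09704 = 0.8697 mg/L
(0.8697 mg/L = 0.8697 mcg/mL)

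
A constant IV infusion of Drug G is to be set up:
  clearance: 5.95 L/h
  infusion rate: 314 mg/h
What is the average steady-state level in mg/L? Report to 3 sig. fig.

52.8 mg/L

At steady state Css = R₀ / CL = 314 / 5.950 = 52.77 mg/L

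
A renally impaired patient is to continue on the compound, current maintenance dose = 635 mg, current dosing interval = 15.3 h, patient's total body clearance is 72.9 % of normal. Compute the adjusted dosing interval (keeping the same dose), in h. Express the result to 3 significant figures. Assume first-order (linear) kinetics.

To keep the same average steady-state level, dosing rate must scale with clearance.
CL ratio = 72.9 / 100 = 0.7290
New interval (same dose) = 15.3 / 0.7290 = 20.99 h

21.0 h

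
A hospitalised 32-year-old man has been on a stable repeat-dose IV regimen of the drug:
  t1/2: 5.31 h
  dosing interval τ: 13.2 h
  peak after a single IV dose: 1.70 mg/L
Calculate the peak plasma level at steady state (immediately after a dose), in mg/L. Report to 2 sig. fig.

k = ln2 / t½ = 0.693147 / 5.31 = 0.1305 h⁻¹
e^(−kτ) = e^(−0.1305 × 13.2) = 0.1786
Accumulation ratio R = 1 / (1 − e^(−kτ)) = 1 / (1 − 0.1786) = 1.217
Steady-state peak = C₀ × R = 1.70 × 1.217 = 2.069 mg/L

2.1 mg/L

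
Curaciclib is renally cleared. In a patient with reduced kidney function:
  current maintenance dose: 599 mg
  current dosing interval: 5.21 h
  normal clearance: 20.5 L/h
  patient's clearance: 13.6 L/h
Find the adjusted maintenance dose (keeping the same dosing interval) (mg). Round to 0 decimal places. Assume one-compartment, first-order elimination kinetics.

397 mg

To keep the same average steady-state level, dosing rate must scale with clearance.
CL ratio = 13.6 / 20.5 = 0.6634
New dose (same interval) = 599 × 0.6634 = 397.4 mg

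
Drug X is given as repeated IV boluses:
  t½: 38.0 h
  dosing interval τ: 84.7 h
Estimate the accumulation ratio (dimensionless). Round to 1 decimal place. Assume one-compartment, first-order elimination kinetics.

k = ln2 / t½ = 0.693147 / 38.0 = 0.01824 h⁻¹
e^(−kτ) = e^(−0.01824 × 84.7) = 0.2133
Accumulation ratio R = 1 / (1 − e^(−kτ)) = 1 / (1 − 0.2133) = 1.271

1.3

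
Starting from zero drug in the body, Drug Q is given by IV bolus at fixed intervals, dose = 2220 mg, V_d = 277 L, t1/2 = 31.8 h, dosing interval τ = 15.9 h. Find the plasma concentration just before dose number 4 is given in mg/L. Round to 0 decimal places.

13 mg/L

C₀ per dose = Dose / Vd = 2220 / 277 = 8.014 mg/L
k = ln2 / t½ = 0.693147 / 31.8 = 0.02180 h⁻¹
Fraction remaining after one interval: r = e^(−kτ) = e^(−0.02180 × 15.9) = 0.7071
Before dose 4, 3 doses have been given (aged 1τ, 2τ, 3τ).
C_trough = C₀ × (r + r² + … + r^3) = C₀ × r(1−r^3)/(1−r)
        = 8.014 × 0.7071 × (1 − 0.3535) / (1 − 0.7071) = 12.51 mg/L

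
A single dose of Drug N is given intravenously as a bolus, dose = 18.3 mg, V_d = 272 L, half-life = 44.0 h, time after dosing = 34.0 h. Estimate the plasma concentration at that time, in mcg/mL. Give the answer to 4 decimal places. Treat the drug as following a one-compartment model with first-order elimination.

0.0394 mcg/mL

C₀ = Dose / Vd = 18.30 / 272 = 0.06728 mg/L
k = ln2 / t½ = 0.693147 / 44.0 = 0.01575 h⁻¹
C = C₀ · e^(−k·t) = 0.06728 × e^(−0.01575 × 34.0)
  = 0.06728 × 0.5854 = 0.03939 mg/L
(0.03939 mg/L = 0.03939 mcg/mL)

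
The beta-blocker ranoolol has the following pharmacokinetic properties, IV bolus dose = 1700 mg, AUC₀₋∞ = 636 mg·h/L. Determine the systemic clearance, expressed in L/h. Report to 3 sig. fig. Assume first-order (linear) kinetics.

2.67 L/h

CL = Dose / AUC = 1700 / 636 = 2.673 L/h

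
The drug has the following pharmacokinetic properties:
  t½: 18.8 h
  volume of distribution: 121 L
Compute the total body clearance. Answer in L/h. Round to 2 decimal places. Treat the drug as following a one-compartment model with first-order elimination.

k = ln2 / t½ = 0.693147 / 18.8 = 0.03687 h⁻¹
CL = k × Vd = 0.03687 × 121 = 4.461 L/h

4.46 L/h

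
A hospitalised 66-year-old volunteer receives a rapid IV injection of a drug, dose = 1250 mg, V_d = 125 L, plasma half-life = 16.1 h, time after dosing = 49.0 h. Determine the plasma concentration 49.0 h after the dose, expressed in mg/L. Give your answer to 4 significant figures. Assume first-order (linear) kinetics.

C₀ = Dose / Vd = 1250 / 125 = 10.00 mg/L
k = ln2 / t½ = 0.693147 / 16.1 = 0.04305 h⁻¹
C = C₀ · e^(−k·t) = 10.00 × e^(−0.04305 × 49.0)
  = 10.00 × 0.1213 = 1.213 mg/L

1.213 mg/L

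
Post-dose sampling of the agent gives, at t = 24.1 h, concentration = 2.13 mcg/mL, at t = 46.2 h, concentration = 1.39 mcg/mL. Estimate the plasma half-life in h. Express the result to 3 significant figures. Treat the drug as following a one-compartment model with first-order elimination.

35.9 h

k = ln(C₁/C₂) / (t₂ − t₁) = ln(2.13/1.39) / (46.2 − 24.1)
  = 0.4268 / 22.10 = 0.01931 h⁻¹
t½ = ln2 / k = 0.693147 / 0.01931 = 35.90 h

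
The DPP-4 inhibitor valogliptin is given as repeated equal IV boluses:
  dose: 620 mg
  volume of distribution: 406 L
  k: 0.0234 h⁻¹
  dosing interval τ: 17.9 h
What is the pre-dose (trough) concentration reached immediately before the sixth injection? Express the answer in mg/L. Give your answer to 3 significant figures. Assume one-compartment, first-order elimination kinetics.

2.57 mg/L

C₀ per dose = Dose / Vd = 620 / 406 = 1.527 mg/L
Fraction remaining after one interval: r = e^(−kτ) = e^(−0.02340 × 17.9) = 0.6578
Before dose 6, 5 doses have been given (aged 1τ, 2τ, 3τ, 4τ, 5τ).
C_trough = C₀ × (r + r² + … + r^5) = C₀ × r(1−r^5)/(1−r)
        = 1.527 × 0.6578 × (1 − 0.1232) / (1 − 0.6578) = 2.574 mg/L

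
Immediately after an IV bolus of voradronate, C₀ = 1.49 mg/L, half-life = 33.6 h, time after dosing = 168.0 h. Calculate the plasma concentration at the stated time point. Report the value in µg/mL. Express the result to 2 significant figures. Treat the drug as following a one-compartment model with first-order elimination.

0.047 µg/mL

k = ln2 / t½ = 0.693147 / 33.6 = 0.02063 h⁻¹
t / t½ = 168.0 / 33.6 = 5 half-lives
C = C₀ × (1/2)^5 = 1.490 × 0.03125 = 0.04656 mg/L
(0.04656 mg/L = 0.04656 µg/mL)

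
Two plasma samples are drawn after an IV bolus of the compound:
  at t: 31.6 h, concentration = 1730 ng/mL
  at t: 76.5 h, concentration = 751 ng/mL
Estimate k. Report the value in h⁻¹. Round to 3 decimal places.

0.019 h⁻¹

k = ln(C₁/C₂) / (t₂ − t₁) = ln(1730/751) / (76.5 − 31.6)
  = 0.8345 / 44.90 = 0.01859 h⁻¹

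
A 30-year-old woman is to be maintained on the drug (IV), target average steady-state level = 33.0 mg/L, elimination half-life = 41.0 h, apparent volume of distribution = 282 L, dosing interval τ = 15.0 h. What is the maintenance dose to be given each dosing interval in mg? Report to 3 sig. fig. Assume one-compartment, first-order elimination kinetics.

2360 mg

k = ln2 / t½ = 0.693147 / 41.0 = 0.01691 h⁻¹
CL = k × Vd = 0.01691 × 282 = 4.769 L/h
At steady state, Dose/τ = Css × CL.
Dose = Css × CL × τ = 33.0 × 4.769 × 15.0 = 2361 mg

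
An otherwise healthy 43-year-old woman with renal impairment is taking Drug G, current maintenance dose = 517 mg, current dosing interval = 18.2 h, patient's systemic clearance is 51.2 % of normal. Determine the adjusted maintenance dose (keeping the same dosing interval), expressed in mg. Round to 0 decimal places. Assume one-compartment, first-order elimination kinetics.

265 mg

To keep the same average steady-state level, dosing rate must scale with clearance.
CL ratio = 51.2 / 100 = 0.5120
New dose (same interval) = 517 × 0.5120 = 264.7 mg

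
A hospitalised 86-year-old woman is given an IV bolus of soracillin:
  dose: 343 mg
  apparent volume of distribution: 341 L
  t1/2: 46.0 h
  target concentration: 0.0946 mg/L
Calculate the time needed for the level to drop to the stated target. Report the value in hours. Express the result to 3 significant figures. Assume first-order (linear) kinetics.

C₀ = Dose / Vd = 343.0 / 341 = 1.006 mg/L
k = ln2 / t½ = 0.693147 / 46.0 = 0.01507 h⁻¹
t = ln(C₀ / C) / k = ln(1.006 / 0.0946) / 0.01507
  = ln(10.63) / 0.01507 = 2.364 / 0.01507 = 156.9 h

157 h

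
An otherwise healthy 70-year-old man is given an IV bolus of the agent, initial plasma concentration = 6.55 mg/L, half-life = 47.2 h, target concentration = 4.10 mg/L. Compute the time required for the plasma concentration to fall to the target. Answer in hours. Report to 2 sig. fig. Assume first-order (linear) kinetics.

32 h

k = ln2 / t½ = 0.693147 / 47.2 = 0.01469 h⁻¹
t = ln(C₀ / C) / k = ln(6.550 / 4.10) / 0.01469
  = ln(1.598) / 0.01469 = 0.4688 / 0.01469 = 31.91 h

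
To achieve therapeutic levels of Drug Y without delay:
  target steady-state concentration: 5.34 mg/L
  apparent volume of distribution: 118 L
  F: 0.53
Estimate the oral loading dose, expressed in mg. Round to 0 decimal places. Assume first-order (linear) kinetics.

1189 mg

LD = Css × Vd / F = 5.34 × 118 / 0.53 = 1189 mg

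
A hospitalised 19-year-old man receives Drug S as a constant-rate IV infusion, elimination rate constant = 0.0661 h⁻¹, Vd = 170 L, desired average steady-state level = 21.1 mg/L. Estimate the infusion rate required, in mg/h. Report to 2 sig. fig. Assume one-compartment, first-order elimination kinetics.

CL = k × Vd = 0.06610 × 170 = 11.24 L/h
At steady state, infusion rate R₀ = Css × CL = 21.1 × 11.24 = 237.2 mg/h

240 mg/h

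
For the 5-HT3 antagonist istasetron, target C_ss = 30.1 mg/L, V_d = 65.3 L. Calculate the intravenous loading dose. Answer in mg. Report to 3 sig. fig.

1970 mg

LD = Css × Vd = 30.1 × 65.3 = 1966 mg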